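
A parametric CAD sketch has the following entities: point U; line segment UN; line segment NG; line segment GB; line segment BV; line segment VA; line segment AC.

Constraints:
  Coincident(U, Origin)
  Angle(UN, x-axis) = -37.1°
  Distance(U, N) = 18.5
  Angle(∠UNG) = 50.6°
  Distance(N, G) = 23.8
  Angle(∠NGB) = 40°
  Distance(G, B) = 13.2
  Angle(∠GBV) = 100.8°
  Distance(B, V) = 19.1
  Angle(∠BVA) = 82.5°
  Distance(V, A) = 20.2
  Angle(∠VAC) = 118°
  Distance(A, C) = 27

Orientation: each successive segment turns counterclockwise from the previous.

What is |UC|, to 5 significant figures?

35.840

∠BVA = 82.5° gives VA at 49.000° from the x-axis; with |VA| = 20.2, A = (31.636, 3.1174). ∠VAC = 118.0° gives AC at 111.00° from the x-axis; with |AC| = 27.0, C = (21.961, 28.324). Then |UC| = |C − U| = 35.840.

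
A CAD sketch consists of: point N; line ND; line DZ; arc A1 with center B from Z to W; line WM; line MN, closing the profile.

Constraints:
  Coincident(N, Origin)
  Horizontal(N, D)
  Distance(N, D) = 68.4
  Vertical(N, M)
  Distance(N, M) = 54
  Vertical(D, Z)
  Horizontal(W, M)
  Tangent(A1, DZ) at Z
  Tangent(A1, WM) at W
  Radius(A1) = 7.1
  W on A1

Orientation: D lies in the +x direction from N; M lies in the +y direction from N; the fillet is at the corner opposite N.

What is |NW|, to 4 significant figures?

81.69

The virtual corner opposite N is at (68.40, 54.00). Tangency of A1 to DZ means the radius BZ is perpendicular to DZ and tangency of A1 to WM means the radius BW is perpendicular to WM, with radius 7.1, so the center B sits 7.1 in from both sides at B = (61.30, 46.90). That places the tangent points at Z = (68.40, 46.90) on DZ and W = (61.30, 54.00) on WM. Then |NW| = |W − N| = 81.69.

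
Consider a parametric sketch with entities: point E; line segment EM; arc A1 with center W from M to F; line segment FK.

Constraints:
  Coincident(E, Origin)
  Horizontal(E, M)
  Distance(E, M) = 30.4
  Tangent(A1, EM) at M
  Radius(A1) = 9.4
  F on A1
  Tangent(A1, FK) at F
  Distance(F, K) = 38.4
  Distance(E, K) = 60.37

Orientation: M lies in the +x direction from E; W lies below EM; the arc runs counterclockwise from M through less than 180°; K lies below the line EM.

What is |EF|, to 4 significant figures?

25.21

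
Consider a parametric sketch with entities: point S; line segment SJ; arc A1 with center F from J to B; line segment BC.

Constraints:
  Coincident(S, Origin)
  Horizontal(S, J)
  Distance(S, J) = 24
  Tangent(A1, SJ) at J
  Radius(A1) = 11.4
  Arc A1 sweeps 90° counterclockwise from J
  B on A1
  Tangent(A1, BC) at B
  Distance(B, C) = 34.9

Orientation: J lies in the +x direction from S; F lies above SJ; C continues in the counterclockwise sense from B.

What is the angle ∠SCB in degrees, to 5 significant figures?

37.401°

S is at the origin; SJ is horizontal with |SJ| = 24.0 and J on the +x side, so J = (24.000, 0.0000). The tangent condition forces FJ to be normal to SJ, so F = J + (0, 11.4) = (24.000, 11.400). On A1, J sits at bearing -90° from F; a 90° counterclockwise sweep puts B at bearing 0°, so B = F + 11.4·(cos 0°, sin 0°) = (35.400, 11.400). Tangency of A1 to BC means the radius FB is perpendicular to BC, so BC runs along (−sin 0°, cos 0°); with |BC| = 34.9, C = (35.400, 46.300). Then cos ∠SCB = CS·CB / (|CS||CB|), giving 37.401°.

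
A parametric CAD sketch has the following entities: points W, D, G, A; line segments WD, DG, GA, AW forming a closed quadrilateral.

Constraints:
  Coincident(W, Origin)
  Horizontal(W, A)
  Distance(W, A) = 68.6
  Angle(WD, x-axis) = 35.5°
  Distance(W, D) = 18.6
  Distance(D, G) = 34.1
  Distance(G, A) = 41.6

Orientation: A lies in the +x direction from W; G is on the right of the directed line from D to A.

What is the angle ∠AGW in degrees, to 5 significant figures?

121.67°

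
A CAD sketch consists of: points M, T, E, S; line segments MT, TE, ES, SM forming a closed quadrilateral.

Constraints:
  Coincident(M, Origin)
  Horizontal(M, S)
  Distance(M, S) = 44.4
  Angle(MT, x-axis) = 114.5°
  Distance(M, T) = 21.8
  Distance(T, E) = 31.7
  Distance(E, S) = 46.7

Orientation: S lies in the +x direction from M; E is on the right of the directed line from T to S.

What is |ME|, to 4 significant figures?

10.88

M is at the origin; MS is horizontal with |MS| = 44.4 and S in +x, so S = (44.4, 0). MT runs at 114.5° with |MT| = 21.8, so T = (-9.040, 19.84). E is determined by |TE| = 31.7 and |ES| = 46.7 together: it lies at the intersection of circle(T, 31.7) and circle(S, 46.7). With |TS| = 57.00, the foot of the radical line on TS is 18.19 from T and the perpendicular offset is √(31.7² − 18.19²) = 25.96. Taking the right-of-TS solution: E = (-1.026, -10.83).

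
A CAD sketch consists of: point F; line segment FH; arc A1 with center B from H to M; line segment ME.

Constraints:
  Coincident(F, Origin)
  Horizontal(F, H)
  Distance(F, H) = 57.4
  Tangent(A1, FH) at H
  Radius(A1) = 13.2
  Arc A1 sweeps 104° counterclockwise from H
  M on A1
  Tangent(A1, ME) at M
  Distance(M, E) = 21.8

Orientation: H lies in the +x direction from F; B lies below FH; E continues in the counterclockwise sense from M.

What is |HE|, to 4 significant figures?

38.29

On A1, H sits at bearing 90° from B; a 104° counterclockwise sweep puts M at bearing 194°, so M = B + 13.2·(cos 194°, sin 194°) = (44.59, -16.39). Tangency of A1 to ME means the radius BM is perpendicular to ME, so ME runs along (−sin 194°, cos 194°); with |ME| = 21.8, E = (49.87, -37.55). Then |HE| = |E − H| = 38.29.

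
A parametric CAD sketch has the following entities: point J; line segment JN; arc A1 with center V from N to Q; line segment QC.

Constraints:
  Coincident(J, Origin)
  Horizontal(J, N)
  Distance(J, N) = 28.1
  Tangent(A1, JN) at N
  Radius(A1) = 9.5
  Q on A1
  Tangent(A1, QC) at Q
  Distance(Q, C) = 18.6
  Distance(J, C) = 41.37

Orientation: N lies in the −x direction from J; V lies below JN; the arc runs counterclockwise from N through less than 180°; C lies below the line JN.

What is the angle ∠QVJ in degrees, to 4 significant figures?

171.6°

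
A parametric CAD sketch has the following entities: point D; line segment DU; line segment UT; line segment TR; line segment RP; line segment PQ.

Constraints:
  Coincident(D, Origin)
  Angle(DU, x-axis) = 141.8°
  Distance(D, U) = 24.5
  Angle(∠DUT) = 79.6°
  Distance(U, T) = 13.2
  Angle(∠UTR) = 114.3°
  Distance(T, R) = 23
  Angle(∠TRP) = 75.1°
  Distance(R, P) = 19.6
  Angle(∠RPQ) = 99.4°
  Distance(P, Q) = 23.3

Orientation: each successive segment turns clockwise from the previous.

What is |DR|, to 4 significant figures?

18.51

∠DUT = 79.6° gives UT at 41.40° from the x-axis; with |UT| = 13.2, T = (-9.352, 23.88). ∠UTR = 114.3° gives TR at -24.30° from the x-axis; with |TR| = 23.0, R = (11.61, 14.42). Then |DR| = |R − D| = 18.51.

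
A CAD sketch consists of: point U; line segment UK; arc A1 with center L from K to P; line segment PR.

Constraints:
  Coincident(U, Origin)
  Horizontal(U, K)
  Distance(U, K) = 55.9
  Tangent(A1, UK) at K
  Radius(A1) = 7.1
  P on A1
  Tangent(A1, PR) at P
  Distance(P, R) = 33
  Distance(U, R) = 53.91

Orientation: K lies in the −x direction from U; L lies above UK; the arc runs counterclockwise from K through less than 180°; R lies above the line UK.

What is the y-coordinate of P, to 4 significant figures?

5.045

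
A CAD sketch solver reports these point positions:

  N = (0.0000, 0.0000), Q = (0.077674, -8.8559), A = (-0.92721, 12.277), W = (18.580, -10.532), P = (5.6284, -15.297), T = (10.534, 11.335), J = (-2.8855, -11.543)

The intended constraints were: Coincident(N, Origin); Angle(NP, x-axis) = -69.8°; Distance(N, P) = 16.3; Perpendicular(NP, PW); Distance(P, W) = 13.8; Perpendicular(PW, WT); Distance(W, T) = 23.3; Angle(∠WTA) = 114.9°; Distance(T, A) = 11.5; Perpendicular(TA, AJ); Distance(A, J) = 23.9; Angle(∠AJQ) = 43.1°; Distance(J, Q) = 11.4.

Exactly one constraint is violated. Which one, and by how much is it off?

Distance(J, Q) = 11.4 — off by 7.40.

N = (0.00, 0.00) ✓; NP at -69.80° ✓; |NP| = 16.30 ✓; ∠(NP, PW) = 90.00° ✓; |PW| = 13.80 ✓; ∠(PW, WT) = 90.00° ✓; |WT| = 23.30 ✓; ∠WTA = 114.9° ✓; |TA| = 11.50 ✓; ∠(TA, AJ) = 90.00° ✓; |AJ| = 23.90 ✓; ∠AJQ = 43.10° ✓; |JQ| = 4.000 ✗.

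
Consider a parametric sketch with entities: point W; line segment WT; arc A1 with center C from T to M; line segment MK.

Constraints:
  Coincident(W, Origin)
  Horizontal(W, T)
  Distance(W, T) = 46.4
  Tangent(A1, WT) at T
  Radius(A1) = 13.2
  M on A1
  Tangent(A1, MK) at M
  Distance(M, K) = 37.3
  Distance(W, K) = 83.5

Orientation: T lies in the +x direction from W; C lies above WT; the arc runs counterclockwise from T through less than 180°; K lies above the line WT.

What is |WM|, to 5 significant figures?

59.613

Checks: |CM| = 13.20 ✓; ∠(CM, MK) = 90.00° ✓; |MK| = 37.30 ✓; |WK| = 83.50 ✓.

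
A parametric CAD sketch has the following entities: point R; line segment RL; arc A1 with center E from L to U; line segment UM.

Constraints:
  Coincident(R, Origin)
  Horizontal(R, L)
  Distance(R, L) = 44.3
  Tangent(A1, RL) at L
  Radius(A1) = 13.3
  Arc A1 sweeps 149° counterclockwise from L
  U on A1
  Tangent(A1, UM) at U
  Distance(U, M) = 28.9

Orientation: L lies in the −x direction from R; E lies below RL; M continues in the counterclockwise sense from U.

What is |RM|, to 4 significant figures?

47.57

R is at the origin; R and L share the same y with |RL| = 44.3 and L on the −x side, so L = (-44.30, 0.000). The tangent condition forces EL to be normal to RL, so E = L + (0, -13.3) = (-44.30, -13.30). On A1, L sits at bearing 90° from E; a 149° counterclockwise sweep puts U at bearing 239°, so U = E + 13.3·(cos 239°, sin 239°) = (-51.15, -24.70). A1 meets UM tangentially, so EU is at right angles to UM, so UM runs along (−sin 239°, cos 239°); with |UM| = 28.9, M = (-26.38, -39.58). Then |RM| = |M − R| = 47.57.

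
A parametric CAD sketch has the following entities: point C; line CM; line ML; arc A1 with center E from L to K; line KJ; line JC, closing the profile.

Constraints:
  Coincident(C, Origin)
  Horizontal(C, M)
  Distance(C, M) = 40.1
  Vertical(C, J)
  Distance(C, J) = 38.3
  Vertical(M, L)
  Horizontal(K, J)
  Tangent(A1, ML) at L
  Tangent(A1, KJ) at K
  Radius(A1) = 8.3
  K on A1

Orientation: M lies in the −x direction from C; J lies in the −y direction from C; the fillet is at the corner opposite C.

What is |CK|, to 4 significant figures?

49.78

C is at the origin; C and M share the same y with |CM| = 40.1 and M on the −x side, so M = (-40.10, 0.000). CJ is vertical with |CJ| = 38.3 and J on the −y side, so J = (0.000, -38.30). The virtual corner opposite C is at (-40.10, -38.30). Tangency of A1 to ML means the radius EL is perpendicular to ML and A1 meets KJ tangentially, so EK is at right angles to KJ, with radius 8.3, so the center E sits 8.3 in from both sides at E = (-31.80, -30.00). That places the tangent points at L = (-40.10, -30.00) on ML and K = (-31.80, -38.30) on KJ. Then |CK| = |K − C| = 49.78.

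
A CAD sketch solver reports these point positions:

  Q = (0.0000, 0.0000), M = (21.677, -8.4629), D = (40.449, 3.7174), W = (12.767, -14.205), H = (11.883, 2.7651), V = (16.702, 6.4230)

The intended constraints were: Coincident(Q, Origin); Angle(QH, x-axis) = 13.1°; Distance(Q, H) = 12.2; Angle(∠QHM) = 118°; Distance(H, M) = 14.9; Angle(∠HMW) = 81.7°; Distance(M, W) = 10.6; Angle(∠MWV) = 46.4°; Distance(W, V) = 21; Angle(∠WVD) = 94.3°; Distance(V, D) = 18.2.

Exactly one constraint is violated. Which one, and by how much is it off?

Distance(V, D) = 18.2 — off by 5.70.

Q = (0.00, 0.00) ✓; QH at 13.10° ✓; |QH| = 12.20 ✓; ∠QHM = 118.0° ✓; |HM| = 14.90 ✓; ∠HMW = 81.70° ✓; |MW| = 10.60 ✓; ∠MWV = 46.40° ✓; |WV| = 21.00 ✓; ∠WVD = 94.30° ✓; |VD| = 23.90 ✗.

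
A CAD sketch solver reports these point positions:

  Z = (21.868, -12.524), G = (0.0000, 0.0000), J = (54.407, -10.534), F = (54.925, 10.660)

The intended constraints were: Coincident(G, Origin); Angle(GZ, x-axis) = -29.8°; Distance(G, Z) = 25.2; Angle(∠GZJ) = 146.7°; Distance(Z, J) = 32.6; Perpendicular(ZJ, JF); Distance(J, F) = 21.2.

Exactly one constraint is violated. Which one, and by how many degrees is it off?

Perpendicular(ZJ, JF) — off by 4.90°.

G = (0.00, 0.00) ✓; GZ at -29.80° ✓; |GZ| = 25.20 ✓; ∠GZJ = 146.7° ✓; |ZJ| = 32.60 ✓; ∠(ZJ, JF) = 85.10° ✗; |JF| = 21.20 ✓.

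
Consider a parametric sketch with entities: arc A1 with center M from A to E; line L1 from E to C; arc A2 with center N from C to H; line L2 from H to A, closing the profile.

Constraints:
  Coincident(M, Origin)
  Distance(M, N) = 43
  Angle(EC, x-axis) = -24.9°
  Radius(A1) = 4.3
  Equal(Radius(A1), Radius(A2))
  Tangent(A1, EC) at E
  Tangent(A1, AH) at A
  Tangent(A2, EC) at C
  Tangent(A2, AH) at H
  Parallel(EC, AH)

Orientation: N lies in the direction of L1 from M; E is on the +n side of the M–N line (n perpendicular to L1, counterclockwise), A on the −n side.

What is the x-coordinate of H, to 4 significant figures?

37.19

The slot axis is L1's direction at -24.9°, so u = (cos -24.9°, sin -24.9°) = (0.9070, -0.4210) and n = (−sin -24.9°, cos -24.9°) = (0.4210, 0.9070). M is at the origin and N lies 43.0 along u from M, so N = 43.0·u = (39.00, -18.10). Tangency of A1 to both parallel lines with radius 4.3 puts E and A at M ± 4.3·n: E = (1.810, 3.900), A = (-1.810, -3.900). Equal radii place C and H the same way about N: C = N + 4.3·n = (40.81, -14.20), H = N − 4.3·n = (37.19, -22.00). So H.x = 37.19.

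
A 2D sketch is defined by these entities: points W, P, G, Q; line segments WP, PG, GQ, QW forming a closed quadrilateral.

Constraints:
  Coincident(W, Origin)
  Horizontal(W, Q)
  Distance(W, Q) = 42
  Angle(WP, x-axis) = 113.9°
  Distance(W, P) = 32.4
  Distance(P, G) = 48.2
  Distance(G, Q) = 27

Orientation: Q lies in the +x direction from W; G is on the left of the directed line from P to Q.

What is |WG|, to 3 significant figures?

43.6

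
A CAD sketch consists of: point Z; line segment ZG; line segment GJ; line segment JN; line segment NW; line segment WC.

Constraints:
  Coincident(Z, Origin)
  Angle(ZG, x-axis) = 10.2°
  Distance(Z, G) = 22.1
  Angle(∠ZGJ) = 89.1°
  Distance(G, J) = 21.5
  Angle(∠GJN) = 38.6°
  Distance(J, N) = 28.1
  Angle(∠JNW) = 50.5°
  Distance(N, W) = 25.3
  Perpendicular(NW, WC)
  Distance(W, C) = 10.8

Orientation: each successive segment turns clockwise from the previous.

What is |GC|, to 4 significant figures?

13.15

Z is at the origin; ZG runs at 10.2° with length 22.1, so G = (21.75, 3.914). ∠ZGJ = 89.1° gives GJ at -80.70° from the x-axis; with |GJ| = 21.5, J = (25.23, -17.30). ∠GJN = 38.6° gives JN at 137.9° from the x-axis; with |JN| = 28.1, N = (4.376, 1.535). ∠JNW = 50.5° gives NW at 8.400° from the x-axis; with |NW| = 25.3, W = (29.40, 5.231). NW is perpendicular to WC, so WC runs at -81.60°; with |WC| = 10.8, C = (30.98, -5.453). Then |GC| = |C − G| = 13.15.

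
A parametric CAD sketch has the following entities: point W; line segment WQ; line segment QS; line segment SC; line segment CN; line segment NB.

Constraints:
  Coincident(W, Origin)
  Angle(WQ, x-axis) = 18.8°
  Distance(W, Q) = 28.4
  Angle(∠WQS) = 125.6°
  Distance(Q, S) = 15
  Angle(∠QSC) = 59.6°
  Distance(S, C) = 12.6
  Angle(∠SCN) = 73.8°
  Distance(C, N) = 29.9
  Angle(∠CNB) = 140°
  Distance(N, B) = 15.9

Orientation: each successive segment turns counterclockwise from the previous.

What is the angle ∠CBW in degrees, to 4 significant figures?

33.96°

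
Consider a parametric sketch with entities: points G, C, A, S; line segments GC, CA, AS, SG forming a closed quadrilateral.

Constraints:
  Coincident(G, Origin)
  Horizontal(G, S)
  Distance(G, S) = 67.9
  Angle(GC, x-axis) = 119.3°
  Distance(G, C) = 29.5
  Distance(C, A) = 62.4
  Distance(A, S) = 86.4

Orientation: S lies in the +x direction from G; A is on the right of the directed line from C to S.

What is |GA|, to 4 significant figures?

37.99

Checks: GC at 119.3° ✓; |CA| = 62.40 ✓; |AS| = 86.40 ✓.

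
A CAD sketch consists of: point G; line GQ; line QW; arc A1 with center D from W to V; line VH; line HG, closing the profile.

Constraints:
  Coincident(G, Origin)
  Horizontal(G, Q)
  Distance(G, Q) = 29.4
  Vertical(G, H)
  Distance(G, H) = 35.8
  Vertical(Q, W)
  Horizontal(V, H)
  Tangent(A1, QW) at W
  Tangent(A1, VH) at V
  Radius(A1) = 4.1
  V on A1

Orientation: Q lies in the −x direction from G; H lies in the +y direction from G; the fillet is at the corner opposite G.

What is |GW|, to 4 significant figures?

43.23

G is at the origin; GQ is horizontal with |GQ| = 29.4 and Q on the −x side, so Q = (-29.40, 0.000). G and H share the same x with |GH| = 35.8 and H on the +y side, so H = (0.000, 35.80). The virtual corner opposite G is at (-29.40, 35.80). The tangent condition forces DW to be normal to QW and since A1 is tangent to VH there, DV ⟂ VH, with radius 4.1, so the center D sits 4.1 in from both sides at D = (-25.30, 31.70). That places the tangent points at W = (-29.40, 31.70) on QW and V = (-25.30, 35.80) on VH. Then |GW| = |W − G| = 43.23.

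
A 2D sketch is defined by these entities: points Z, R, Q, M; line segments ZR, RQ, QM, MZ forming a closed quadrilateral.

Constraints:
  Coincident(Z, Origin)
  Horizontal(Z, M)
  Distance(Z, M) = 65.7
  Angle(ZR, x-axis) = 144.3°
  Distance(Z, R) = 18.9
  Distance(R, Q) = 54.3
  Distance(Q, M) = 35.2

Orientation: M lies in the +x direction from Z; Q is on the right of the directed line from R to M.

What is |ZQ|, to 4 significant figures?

35.75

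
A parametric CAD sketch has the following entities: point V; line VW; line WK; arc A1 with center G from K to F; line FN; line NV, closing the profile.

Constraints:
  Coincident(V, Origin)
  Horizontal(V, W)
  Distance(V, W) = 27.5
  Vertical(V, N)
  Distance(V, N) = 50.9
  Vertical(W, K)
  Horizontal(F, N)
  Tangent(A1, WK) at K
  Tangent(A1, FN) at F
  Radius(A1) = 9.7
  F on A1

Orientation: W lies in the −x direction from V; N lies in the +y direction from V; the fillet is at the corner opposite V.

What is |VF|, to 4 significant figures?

53.92

V is at the origin; VW is horizontal with |VW| = 27.5 and W on the −x side, so W = (-27.50, 0.000). V and N share the same x with |VN| = 50.9 and N on the +y side, so N = (0.000, 50.90). The virtual corner opposite V is at (-27.50, 50.90). The tangent condition forces GK to be normal to WK and since A1 is tangent to FN there, GF ⟂ FN, with radius 9.7, so the center G sits 9.7 in from both sides at G = (-17.80, 41.20). That places the tangent points at K = (-27.50, 41.20) on WK and F = (-17.80, 50.90) on FN. Then |VF| = |F − V| = 53.92.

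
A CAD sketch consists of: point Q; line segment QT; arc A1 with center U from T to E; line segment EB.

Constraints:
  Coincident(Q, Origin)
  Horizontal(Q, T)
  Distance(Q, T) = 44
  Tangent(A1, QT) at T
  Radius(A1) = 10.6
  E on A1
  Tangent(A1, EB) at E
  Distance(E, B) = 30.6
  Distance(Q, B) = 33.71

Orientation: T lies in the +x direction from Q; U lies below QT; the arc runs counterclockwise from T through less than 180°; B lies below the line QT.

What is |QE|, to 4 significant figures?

35.73

Q is at the origin; QT is horizontal with |QT| = 44.0 and T on the +x side, so T = (44.00, 0.000). Tangency of A1 to QT means the radius UT is perpendicular to QT, so U = T + (0, -10.6) = (44.00, -10.60). Since UE ⟂ EB (tangency), |UB| = √(10.6² + 30.6²) = 32.38 regardless of where E sits on A1. So B lies on both circle(Q, 33.71) and circle(U, 32.38); the below-QT intersection is B = (17.30, -28.93). E is the foot of the tangent from B: E = (35.47, -4.307).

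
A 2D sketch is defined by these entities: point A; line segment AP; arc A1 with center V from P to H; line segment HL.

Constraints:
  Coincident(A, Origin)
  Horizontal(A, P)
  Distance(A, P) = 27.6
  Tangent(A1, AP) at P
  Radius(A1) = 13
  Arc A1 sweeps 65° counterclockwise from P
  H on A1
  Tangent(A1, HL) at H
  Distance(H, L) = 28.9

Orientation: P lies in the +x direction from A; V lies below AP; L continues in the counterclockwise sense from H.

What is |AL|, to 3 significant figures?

33.9

On A1, P sits at bearing 90° from V; a 65° counterclockwise sweep puts H at bearing 155°, so H = V + 13.0·(cos 155°, sin 155°) = (15.8, -7.51). Since A1 is tangent to HL there, VH ⟂ HL, so HL runs along (−sin 155°, cos 155°); with |HL| = 28.9, L = (3.60, -33.7). Then |AL| = |L − A| = 33.9.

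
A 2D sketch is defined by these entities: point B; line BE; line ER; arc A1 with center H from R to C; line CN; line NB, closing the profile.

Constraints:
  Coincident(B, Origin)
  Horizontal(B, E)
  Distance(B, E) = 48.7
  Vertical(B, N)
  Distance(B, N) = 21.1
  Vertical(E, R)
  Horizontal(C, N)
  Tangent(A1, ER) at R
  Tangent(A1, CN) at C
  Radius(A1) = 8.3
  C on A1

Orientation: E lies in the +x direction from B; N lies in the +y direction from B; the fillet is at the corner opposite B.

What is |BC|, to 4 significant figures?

45.58

B is at the origin; BE is horizontal with |BE| = 48.7 and E on the +x side, so E = (48.70, 0.000). B and N share the same x with |BN| = 21.1 and N on the +y side, so N = (0.000, 21.10). The virtual corner opposite B is at (48.70, 21.10). Tangency of A1 to ER means the radius HR is perpendicular to ER and the tangent condition forces HC to be normal to CN, with radius 8.3, so the center H sits 8.3 in from both sides at H = (40.40, 12.80). That places the tangent points at R = (48.70, 12.80) on ER and C = (40.40, 21.10) on CN. Then |BC| = |C − B| = 45.58.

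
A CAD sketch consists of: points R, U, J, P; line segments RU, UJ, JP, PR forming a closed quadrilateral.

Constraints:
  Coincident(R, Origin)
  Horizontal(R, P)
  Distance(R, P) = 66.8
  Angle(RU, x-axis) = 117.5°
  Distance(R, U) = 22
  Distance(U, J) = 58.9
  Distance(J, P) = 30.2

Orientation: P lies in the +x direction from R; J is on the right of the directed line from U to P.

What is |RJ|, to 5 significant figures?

41.230

Checks: |UJ| = 58.90 ✓; |JP| = 30.20 ✓.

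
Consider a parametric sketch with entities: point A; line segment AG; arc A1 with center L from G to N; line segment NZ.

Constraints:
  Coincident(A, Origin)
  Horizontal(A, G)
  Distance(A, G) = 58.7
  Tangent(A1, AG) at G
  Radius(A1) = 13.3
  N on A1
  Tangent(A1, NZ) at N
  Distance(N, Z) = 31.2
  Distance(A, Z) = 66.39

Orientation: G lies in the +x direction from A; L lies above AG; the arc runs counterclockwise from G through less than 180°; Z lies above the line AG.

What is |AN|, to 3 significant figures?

72.2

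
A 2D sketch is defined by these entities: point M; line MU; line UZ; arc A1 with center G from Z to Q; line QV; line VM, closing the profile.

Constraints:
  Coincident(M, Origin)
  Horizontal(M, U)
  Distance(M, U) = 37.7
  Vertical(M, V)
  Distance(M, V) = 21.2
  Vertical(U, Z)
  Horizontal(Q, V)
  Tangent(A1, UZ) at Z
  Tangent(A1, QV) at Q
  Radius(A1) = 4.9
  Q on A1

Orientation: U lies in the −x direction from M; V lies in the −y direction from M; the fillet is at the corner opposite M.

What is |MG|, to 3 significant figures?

36.6

M is at the origin; M and U share the same y with |MU| = 37.7 and U on the −x side, so U = (-37.7, 0.00). M and V share the same x with |MV| = 21.2 and V on the −y side, so V = (0.00, -21.2). The virtual corner opposite M is at (-37.7, -21.2). A1 meets UZ tangentially, so GZ is at right angles to UZ and A1 meets QV tangentially, so GQ is at right angles to QV, with radius 4.9, so the center G sits 4.9 in from both sides at G = (-32.8, -16.3). Then |MG| = |G − M| = 36.6.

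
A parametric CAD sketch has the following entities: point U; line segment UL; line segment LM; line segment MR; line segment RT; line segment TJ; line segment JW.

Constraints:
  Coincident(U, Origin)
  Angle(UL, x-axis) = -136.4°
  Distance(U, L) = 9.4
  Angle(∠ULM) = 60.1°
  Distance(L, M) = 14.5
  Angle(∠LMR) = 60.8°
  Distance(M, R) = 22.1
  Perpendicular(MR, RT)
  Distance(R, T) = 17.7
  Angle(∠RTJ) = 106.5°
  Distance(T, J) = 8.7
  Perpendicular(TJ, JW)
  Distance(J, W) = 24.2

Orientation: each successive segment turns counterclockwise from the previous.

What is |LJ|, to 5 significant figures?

10.057

U is at the origin; UL runs at -136.4° with length 9.4, so L = (-6.8072, -6.4824). ∠ULM = 60.1° gives LM at -16.500° from the x-axis; with |LM| = 14.5, M = (7.0957, -10.601). ∠LMR = 60.8° gives MR at 102.70° from the x-axis; with |MR| = 22.1, R = (2.2371, 10.959). MR is perpendicular to RT, so RT runs at -167.30°; with |RT| = 17.7, T = (-15.030, 7.0674). ∠RTJ = 106.5° gives TJ at -93.800° from the x-axis; with |TJ| = 8.7, J = (-15.606, -1.6135). Then |LJ| = |J − L| = 10.057.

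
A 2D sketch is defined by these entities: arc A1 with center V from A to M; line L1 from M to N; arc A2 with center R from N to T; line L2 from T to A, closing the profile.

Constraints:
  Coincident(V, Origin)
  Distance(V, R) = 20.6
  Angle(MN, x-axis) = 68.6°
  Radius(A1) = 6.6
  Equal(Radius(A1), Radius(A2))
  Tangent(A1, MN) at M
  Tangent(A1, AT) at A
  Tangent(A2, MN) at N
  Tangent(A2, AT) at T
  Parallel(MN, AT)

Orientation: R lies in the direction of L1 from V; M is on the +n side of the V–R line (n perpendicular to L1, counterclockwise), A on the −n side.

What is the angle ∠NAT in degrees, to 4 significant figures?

32.65°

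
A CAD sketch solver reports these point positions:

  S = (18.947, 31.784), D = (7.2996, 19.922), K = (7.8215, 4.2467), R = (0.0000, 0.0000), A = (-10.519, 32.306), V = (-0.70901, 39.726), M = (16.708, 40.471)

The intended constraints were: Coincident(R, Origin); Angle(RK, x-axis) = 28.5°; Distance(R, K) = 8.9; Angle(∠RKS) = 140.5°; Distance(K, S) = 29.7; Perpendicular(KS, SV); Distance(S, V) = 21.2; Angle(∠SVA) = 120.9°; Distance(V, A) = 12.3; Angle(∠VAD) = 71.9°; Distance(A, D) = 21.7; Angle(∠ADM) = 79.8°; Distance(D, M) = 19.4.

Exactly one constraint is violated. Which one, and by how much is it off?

Distance(D, M) = 19.4 — off by 3.20.

R = (0.00, 0.00) ✓; RK at 28.50° ✓; |RK| = 8.900 ✓; ∠RKS = 140.5° ✓; |KS| = 29.70 ✓; ∠(KS, SV) = 90.00° ✓; |SV| = 21.20 ✓; ∠SVA = 120.9° ✓; |VA| = 12.30 ✓; ∠VAD = 71.90° ✓; |AD| = 21.70 ✓; ∠ADM = 79.80° ✓; |DM| = 22.60 ✗.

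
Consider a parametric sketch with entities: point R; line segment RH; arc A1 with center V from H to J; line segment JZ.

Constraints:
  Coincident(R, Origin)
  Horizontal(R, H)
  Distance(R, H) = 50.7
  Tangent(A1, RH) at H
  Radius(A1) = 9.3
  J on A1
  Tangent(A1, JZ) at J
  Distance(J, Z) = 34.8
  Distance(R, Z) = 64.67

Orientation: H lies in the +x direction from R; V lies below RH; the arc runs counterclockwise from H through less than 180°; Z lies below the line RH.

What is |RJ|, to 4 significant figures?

42.83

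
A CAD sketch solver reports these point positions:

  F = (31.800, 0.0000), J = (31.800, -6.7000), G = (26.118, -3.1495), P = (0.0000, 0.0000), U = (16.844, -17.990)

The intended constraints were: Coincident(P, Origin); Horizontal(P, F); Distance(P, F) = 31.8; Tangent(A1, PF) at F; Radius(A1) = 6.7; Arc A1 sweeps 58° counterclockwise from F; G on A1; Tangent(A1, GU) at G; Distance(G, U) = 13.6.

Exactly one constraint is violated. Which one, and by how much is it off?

Distance(G, U) = 13.6 — off by 3.90.

P = (0.00, 0.00) ✓; P.y = 0.00, F.y = 0.00 ✓; |PF| = 31.80 ✓; ∠(JF, FP) = 90.00° ✓; |JF| = 6.700 ✓; bearing(J→G) − bearing(J→F) = 58.00° ✓; |JG| = 6.700 ✓; ∠(JG, GU) = 90.00° ✓; |GU| = 17.50 ✗.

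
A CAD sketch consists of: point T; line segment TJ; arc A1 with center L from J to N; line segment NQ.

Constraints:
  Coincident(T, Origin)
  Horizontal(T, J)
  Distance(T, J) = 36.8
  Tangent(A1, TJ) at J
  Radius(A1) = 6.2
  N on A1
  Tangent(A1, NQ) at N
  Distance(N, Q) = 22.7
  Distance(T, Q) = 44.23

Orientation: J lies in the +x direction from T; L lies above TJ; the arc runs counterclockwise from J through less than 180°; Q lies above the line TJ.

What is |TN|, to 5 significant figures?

43.338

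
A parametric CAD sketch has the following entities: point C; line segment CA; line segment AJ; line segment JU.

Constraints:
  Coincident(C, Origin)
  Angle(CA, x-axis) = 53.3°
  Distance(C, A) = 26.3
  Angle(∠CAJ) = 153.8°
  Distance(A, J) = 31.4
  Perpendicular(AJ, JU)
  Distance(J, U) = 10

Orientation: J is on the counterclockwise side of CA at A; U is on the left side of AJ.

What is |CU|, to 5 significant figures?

55.022

C is at the origin; CA runs at 53.3° with length 26.3, so A = 26.3·(cos 53.3°, sin 53.3°) = (15.718, 21.087). ∠CAJ = 153.8°, so AJ runs at 53.3° + (180° − 153.8°) = 79.500° from the x-axis; with |AJ| = 31.4, J = A + 31.4·(cos 79.500°, sin 79.500°) = (21.440, 51.961). AJ ⟂ JU; with |JU| = 10.0 on the left of AJ, U = J + 10.0·(-0.98325, 0.18224) = (11.607, 53.783). Then |CU| = |U − C| = 55.022.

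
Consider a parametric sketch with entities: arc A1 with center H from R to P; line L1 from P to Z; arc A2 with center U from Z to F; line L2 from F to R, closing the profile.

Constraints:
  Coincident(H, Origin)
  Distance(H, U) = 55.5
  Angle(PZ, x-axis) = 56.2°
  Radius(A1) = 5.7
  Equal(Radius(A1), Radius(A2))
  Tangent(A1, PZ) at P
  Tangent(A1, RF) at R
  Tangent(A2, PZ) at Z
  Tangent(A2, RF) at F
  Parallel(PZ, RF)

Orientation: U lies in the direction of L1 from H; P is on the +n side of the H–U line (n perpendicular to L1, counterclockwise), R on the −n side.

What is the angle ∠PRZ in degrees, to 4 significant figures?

78.39°

The slot axis is L1's direction at 56.2°, so u = (cos 56.2°, sin 56.2°) = (0.5563, 0.8310) and n = (−sin 56.2°, cos 56.2°) = (-0.8310, 0.5563). H is at the origin and U lies 55.5 along u from H, so U = 55.5·u = (30.87, 46.12). Tangency of A1 to both parallel lines with radius 5.7 puts P and R at H ± 5.7·n: P = (-4.737, 3.171), R = (4.737, -3.171). Equal radii place Z and F the same way about U: Z = U + 5.7·n = (26.14, 49.29), F = U − 5.7·n = (35.61, 42.95). Then cos ∠PRZ = RP·RZ / (|RP||RZ|), giving 78.39°.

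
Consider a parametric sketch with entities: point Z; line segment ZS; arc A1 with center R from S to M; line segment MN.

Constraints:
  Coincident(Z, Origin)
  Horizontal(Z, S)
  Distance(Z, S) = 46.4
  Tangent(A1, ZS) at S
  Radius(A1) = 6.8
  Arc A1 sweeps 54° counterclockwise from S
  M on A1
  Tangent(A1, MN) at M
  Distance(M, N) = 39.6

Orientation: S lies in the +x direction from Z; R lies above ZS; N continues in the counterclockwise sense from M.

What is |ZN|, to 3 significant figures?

82.9

Z is at the origin; Z and S share the same y with |ZS| = 46.4 and S on the +x side, so S = (46.4, 0.00). Tangency of A1 to ZS means the radius RS is perpendicular to ZS, so R = S + (0, 6.8) = (46.4, 6.80). On A1, S sits at bearing -90° from R; a 54° counterclockwise sweep puts M at bearing -36°, so M = R + 6.8·(cos -36°, sin -36°) = (51.9, 2.80). Tangency of A1 to MN means the radius RM is perpendicular to MN, so MN runs along (−sin -36°, cos -36°); with |MN| = 39.6, N = (75.2, 34.8). Then |ZN| = |N − Z| = 82.9.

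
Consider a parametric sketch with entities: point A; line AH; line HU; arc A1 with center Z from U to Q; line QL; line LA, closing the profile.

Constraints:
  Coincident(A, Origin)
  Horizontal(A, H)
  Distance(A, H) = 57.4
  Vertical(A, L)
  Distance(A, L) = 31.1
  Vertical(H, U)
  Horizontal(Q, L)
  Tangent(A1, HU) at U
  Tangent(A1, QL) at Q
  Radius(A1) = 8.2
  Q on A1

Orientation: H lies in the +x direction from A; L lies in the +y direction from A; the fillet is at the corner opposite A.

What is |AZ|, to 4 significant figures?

54.27

A is at the origin; AH is horizontal with |AH| = 57.4 and H on the +x side, so H = (57.40, 0.000). A and L share the same x with |AL| = 31.1 and L on the +y side, so L = (0.000, 31.10). The virtual corner opposite A is at (57.40, 31.10). A1 meets HU tangentially, so ZU is at right angles to HU and tangency of A1 to QL means the radius ZQ is perpendicular to QL, with radius 8.2, so the center Z sits 8.2 in from both sides at Z = (49.20, 22.90). Then |AZ| = |Z − A| = 54.27.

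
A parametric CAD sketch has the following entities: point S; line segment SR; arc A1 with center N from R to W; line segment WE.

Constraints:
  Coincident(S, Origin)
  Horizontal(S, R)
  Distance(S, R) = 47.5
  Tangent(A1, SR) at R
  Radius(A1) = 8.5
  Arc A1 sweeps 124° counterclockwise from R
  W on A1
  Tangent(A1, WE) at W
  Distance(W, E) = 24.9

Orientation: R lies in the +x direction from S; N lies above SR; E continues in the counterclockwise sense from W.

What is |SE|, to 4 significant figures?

52.91

S is at the origin; SR is horizontal with |SR| = 47.5 and R on the +x side, so R = (47.50, 0.000). Since A1 is tangent to SR there, NR ⟂ SR, so N = R + (0, 8.5) = (47.50, 8.500). On A1, R sits at bearing -90° from N; a 124° counterclockwise sweep puts W at bearing 34°, so W = N + 8.5·(cos 34°, sin 34°) = (54.55, 13.25). A1 meets WE tangentially, so NW is at right angles to WE, so WE runs along (−sin 34°, cos 34°); with |WE| = 24.9, E = (40.62, 33.90). Then |SE| = |E − S| = 52.91.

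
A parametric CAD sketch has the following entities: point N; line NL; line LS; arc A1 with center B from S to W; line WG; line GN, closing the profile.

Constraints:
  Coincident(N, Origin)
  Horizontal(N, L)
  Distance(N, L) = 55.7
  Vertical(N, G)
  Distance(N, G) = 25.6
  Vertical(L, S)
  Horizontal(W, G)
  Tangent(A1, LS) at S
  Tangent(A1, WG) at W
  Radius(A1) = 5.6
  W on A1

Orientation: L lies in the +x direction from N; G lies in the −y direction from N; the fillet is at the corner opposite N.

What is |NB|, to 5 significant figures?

53.945

N is at the origin; NL is horizontal with |NL| = 55.7 and L on the +x side, so L = (55.700, 0.0000). NG is vertical with |NG| = 25.6 and G on the −y side, so G = (0.0000, -25.600). The virtual corner opposite N is at (55.700, -25.600). A1 meets LS tangentially, so BS is at right angles to LS and A1 meets WG tangentially, so BW is at right angles to WG, with radius 5.6, so the center B sits 5.6 in from both sides at B = (50.100, -20.000). Then |NB| = |B − N| = 53.945.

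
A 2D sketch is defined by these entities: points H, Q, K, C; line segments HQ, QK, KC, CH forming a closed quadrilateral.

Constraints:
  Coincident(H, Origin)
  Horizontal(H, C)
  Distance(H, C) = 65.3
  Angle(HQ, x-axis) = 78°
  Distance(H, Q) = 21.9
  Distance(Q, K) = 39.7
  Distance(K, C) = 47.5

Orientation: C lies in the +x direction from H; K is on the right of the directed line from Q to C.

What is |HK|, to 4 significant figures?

25.22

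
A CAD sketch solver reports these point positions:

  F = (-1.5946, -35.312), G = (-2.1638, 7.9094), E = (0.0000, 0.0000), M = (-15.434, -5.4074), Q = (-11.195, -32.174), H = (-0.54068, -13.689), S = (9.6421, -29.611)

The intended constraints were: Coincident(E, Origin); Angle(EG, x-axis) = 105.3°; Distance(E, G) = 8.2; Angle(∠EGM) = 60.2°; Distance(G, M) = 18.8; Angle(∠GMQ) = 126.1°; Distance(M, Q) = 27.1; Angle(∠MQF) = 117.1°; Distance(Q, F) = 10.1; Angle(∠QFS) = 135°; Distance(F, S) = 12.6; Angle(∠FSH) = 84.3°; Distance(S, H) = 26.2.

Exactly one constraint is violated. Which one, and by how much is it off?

Distance(S, H) = 26.2 — off by 7.30.

E = (0.00, 0.00) ✓; EG at 105.3° ✓; |EG| = 8.200 ✓; ∠EGM = 60.20° ✓; |GM| = 18.80 ✓; ∠GMQ = 126.1° ✓; |MQ| = 27.10 ✓; ∠MQF = 117.1° ✓; |QF| = 10.10 ✓; ∠QFS = 135.0° ✓; |FS| = 12.60 ✓; ∠FSH = 84.30° ✓; |SH| = 18.90 ✗.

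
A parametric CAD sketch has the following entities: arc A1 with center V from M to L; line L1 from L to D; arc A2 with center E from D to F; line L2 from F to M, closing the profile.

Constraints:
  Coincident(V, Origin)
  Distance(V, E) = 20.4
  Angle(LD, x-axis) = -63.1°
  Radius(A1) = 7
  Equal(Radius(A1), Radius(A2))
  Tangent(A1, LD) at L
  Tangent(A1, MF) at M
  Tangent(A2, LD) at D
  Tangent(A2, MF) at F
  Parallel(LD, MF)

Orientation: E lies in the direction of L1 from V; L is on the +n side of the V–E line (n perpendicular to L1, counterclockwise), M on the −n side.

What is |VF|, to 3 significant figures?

21.6

Tangency of A1 to both parallel lines with radius 7.0 puts L and M at V ± 7.0·n: L = (6.24, 3.17), M = (-6.24, -3.17). Equal radii place D and F the same way about E: D = E + 7.0·n = (15.5, -15.0), F = E − 7.0·n = (2.99, -21.4). Then |VF| = |F − V| = 21.6.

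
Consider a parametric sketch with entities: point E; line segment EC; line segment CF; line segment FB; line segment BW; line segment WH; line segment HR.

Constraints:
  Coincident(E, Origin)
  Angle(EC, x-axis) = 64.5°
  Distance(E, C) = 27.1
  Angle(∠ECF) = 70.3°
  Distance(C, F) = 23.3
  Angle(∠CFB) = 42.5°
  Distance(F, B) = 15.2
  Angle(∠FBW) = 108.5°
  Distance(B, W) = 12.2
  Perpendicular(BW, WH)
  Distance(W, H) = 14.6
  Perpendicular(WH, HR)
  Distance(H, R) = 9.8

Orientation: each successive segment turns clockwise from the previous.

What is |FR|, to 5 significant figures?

7.2254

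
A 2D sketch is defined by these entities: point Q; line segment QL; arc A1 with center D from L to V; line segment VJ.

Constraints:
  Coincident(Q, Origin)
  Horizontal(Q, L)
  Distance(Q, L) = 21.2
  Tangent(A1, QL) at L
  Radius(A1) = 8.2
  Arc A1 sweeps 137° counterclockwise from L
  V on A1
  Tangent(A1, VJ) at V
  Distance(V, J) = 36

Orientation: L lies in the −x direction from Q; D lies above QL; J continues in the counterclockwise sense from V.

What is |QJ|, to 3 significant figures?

57.1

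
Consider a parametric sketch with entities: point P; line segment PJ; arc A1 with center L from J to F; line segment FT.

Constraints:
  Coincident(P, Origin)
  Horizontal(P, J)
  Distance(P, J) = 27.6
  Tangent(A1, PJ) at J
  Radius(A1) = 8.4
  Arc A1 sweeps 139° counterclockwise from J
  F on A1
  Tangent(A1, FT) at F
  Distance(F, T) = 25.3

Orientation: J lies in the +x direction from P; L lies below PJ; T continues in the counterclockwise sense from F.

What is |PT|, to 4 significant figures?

51.75

P is at the origin; PJ is horizontal with |PJ| = 27.6 and J on the +x side, so J = (27.60, 0.000). A1 meets PJ tangentially, so LJ is at right angles to PJ, so L = J + (0, -8.4) = (27.60, -8.400). On A1, J sits at bearing 90° from L; a 139° counterclockwise sweep puts F at bearing 229°, so F = L + 8.4·(cos 229°, sin 229°) = (22.09, -14.74). The tangent condition forces LF to be normal to FT, so FT runs along (−sin 229°, cos 229°); with |FT| = 25.3, T = (41.18, -31.34). Then |PT| = |T − P| = 51.75.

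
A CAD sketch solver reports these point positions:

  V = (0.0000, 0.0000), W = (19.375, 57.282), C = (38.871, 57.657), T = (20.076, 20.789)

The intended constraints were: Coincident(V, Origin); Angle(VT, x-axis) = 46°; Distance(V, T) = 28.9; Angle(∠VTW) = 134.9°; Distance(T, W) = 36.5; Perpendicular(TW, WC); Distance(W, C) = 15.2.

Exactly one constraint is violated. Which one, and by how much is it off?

Distance(W, C) = 15.2 — off by 4.30.

V = (0.00, 0.00) ✓; VT at 46.00° ✓; |VT| = 28.90 ✓; ∠VTW = 134.9° ✓; |TW| = 36.50 ✓; ∠(TW, WC) = 90.00° ✓; |WC| = 19.50 ✗.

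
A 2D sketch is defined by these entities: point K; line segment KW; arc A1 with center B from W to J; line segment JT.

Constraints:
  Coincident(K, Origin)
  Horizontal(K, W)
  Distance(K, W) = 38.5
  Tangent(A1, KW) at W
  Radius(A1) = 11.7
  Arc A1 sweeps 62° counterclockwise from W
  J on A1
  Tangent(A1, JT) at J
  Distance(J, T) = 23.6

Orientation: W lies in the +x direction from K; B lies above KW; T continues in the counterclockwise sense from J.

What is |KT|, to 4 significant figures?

65.73

K is at the origin; KW is horizontal with |KW| = 38.5 and W on the +x side, so W = (38.50, 0.000). Tangency of A1 to KW means the radius BW is perpendicular to KW, so B = W + (0, 11.7) = (38.50, 11.70). On A1, W sits at bearing -90° from B; a 62° counterclockwise sweep puts J at bearing -28°, so J = B + 11.7·(cos -28°, sin -28°) = (48.83, 6.207). The tangent condition forces BJ to be normal to JT, so JT runs along (−sin -28°, cos -28°); with |JT| = 23.6, T = (59.91, 27.04). Then |KT| = |T − K| = 65.73.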